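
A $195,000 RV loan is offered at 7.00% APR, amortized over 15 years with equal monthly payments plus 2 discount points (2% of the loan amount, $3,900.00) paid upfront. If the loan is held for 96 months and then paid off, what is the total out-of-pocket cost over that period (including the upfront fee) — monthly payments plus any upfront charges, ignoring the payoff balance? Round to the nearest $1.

Monthly rate = 7%/12 = 0.0058333; payment = 195,000 × 0.0058333 / (1 − (1+0.0058333)^−180) = $1,752.72.
Total outlay = 96 × $1,752.72 + $3,900.00 = $172,161.12.

$172,161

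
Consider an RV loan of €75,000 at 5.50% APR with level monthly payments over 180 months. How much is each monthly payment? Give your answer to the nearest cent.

€612.81

At 5.50% the monthly rate is 0.0045833, so the payment is 75,000 × 0.0045833 / (1 − 1.0045833^−180) = €612.81.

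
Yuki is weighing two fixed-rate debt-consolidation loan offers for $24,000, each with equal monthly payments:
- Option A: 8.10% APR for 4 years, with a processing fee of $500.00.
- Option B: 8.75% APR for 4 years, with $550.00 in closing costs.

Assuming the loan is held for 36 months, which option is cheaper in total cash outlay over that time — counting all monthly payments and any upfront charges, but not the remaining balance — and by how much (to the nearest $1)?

Option A: monthly rate = 8.1%/12 = 0.0067500; payment = 24,000 × 0.0067500 / (1 − (1+0.0067500)^−48) = $587.04.
Option B: at 8.75% the monthly rate is 0.0072917, so the payment is 24,000 × 0.0072917 / (1 − 1.0072917^−48) = $594.40.
Over 36 months: Option A costs 36 × $587.04 + $500.00 = $21,633.44; Option B costs 36 × $594.40 + $550.00 = $21,948.40.
Option A is cheaper by $21,948.40 − $21,633.44 = $314.96.

Option A by $315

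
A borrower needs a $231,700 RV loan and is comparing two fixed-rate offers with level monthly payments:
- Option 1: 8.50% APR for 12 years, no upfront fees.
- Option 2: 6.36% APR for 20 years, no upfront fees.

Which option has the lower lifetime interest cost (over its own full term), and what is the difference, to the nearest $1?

Option 1 by $39,660

Option 1: at 8.50% the monthly rate is 0.0070833, so the payment is 231,700 × 0.0070833 / (1 − 1.0070833^−144) = $2,572.00.
Total interest on Option 1 = 144 × $2,572.00 − $231,700 = $138,668.00.
Option 2: at 6.36% the monthly rate is 0.0053000, so the payment is 231,700 × 0.0053000 / (1 − 1.0053000^−240) = $1,708.45.
Total interest on Option 2 = 240 × $1,708.45 − $231,700 = $178,328.00.
Option 1 is lower by $39,660.00.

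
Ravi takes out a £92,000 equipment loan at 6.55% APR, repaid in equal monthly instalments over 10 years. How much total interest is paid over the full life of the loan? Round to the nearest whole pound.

Monthly rate = 6.55%/12 = 0.0054583; payment = 92,000 × 0.0054583 / (1 − (1+0.0054583)^−120) = £1,046.98.
Total paid = 120 × £1,046.98 = £125,637.60; interest = £125,637.60 − £92,000 = £33,637.60.

£33,638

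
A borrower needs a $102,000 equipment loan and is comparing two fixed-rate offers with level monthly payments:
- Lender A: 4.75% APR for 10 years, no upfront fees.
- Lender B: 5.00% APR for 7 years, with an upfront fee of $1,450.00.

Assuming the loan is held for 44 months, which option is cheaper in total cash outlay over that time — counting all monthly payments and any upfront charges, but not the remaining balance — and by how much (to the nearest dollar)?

Lender A by $17,827

Lender A: at 4.75% the monthly rate is 0.0039583, so the payment is 102,000 × 0.0039583 / (1 − 1.0039583^−120) = $1,069.45.
Lender B: at 5.00% the monthly rate is 0.0041667, so the payment is 102,000 × 0.0041667 / (1 − 1.0041667^−84) = $1,441.66.
Over 44 months: Lender A costs 44 × $1,069.45 = $47,055.80; Lender B costs 44 × $1,441.66 + $1,450.00 = $64,883.04.
Lender A is cheaper by $64,883.04 − $47,055.80 = $17,827.24.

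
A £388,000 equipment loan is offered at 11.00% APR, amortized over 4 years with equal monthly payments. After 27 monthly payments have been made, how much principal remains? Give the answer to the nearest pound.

£190,769

With monthly rate i = 11%/12 = 0.0091667, the balance after k of n payments is P · [(1+i)^n − (1+i)^k] / [(1+i)^n − 1].
(1+0.0091667)^48 = 1.54959805 and (1+0.0091667)^27 = 1.27937607, so the balance is 388,000 × (1.54959805 − 1.27937607) / (1.54959805 − 1) = £190,768.74.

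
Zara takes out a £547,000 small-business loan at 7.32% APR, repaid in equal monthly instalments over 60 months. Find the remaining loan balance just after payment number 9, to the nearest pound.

£477,116

With monthly rate i = 7.32%/12 = 0.0061000, the balance after k of n payments is P · [(1+i)^n − (1+i)^k] / [(1+i)^n − 1].
(1+0.0061000)^60 = 1.44035299 and (1+0.0061000)^9 = 1.05625880, so the balance is 547,000 × (1.44035299 − 1.05625880) / (1.44035299 − 1) = £477,116.15.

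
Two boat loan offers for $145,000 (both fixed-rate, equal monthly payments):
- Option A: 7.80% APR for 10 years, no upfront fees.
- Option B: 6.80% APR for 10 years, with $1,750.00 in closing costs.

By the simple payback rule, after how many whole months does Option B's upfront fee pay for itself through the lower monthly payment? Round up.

Option A: at 7.80% the monthly rate is 0.0065000, so the payment is 145,000 × 0.0065000 / (1 − 1.0065000^−120) = $1,743.96.
Option B: at 6.80% the monthly rate is 0.0056667, so the payment is 145,000 × 0.0056667 / (1 − 1.0056667^−120) = $1,668.66.
Monthly savings = $1,743.96 − $1,668.66 = $75.30.
Break-even = $1,750.00 / $75.30 = 23.24 → 24 months.

24 months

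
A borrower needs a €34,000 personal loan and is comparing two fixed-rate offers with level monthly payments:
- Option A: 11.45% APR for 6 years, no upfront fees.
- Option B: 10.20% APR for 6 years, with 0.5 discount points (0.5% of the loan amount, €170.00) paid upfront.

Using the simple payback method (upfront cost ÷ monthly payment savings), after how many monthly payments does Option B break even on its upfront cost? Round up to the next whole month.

8 months

Option A: at 11.45% the monthly rate is 0.0095417, so the payment is 34,000 × 0.0095417 / (1 − 1.0095417^−72) = €655.02.
Option B: at 10.20% the monthly rate is 0.0085000, so the payment is 34,000 × 0.0085000 / (1 − 1.0085000^−72) = €633.31.
Monthly savings = €655.02 − €633.31 = €21.71.
Break-even = €170.00 / €21.71 = 7.83 → 8 months.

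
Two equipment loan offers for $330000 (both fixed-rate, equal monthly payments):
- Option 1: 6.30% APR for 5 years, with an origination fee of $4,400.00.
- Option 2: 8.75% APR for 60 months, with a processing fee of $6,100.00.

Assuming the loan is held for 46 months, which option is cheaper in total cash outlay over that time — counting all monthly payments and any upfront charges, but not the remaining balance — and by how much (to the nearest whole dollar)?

Option 1: at 6.30% the monthly rate is 0.0052500, so the payment is 330,000 × 0.0052500 / (1 − 1.0052500^−60) = $6,425.96.
Option 2: at 8.75% the monthly rate is 0.0072917, so the payment is 330,000 × 0.0072917 / (1 − 1.0072917^−60) = $6,810.29.
Over 46 months: Option 1 costs 46 × $6,425.96 + $4,400.00 = $299,994.16; Option 2 costs 46 × $6,810.29 + $6,100.00 = $319,373.34.
Option 1 is cheaper by $319,373.34 − $299,994.16 = $19,379.18.

Option 1 by $19,379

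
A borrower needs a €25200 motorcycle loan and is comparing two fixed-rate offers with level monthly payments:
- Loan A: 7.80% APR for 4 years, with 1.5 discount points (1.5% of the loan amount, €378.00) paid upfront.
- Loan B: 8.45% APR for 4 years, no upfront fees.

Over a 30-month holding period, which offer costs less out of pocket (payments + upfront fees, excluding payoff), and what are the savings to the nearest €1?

Loan A: monthly rate = 7.8%/12 = 0.0065000; payment = 25,200 × 0.0065000 / (1 − (1+0.0065000)^−48) = €612.84.
Loan B: at 8.45% the monthly rate is 0.0070417, so the payment is 25,200 × 0.0070417 / (1 − 1.0070417^−48) = €620.54.
Over 30 months: Loan A costs 30 × €612.84 + €378.00 = €18,763.20; Loan B costs 30 × €620.54 = €18,616.20.
Loan B is cheaper by €18,763.20 − €18,616.20 = €147.00.

Loan B by €147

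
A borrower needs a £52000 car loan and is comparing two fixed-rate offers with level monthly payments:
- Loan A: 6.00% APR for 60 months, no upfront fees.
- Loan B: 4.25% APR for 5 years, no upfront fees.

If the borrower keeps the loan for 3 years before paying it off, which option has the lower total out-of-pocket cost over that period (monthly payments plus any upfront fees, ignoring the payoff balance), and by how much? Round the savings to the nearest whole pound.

Loan B by £1,504

Loan A: at 6.00% the monthly rate is 0.0050000, so the payment is 52,000 × 0.0050000 / (1 − 1.0050000^−60) = £1,005.31.
Loan B: at 4.25% the monthly rate is 0.0035417, so the payment is 52,000 × 0.0035417 / (1 − 1.0035417^−60) = £963.54.
Over 36 months: Loan A costs 36 × £1,005.31 = £36,191.16; Loan B costs 36 × £963.54 = £34,687.44.
Loan B is cheaper by £36,191.16 − £34,687.44 = £1,503.72.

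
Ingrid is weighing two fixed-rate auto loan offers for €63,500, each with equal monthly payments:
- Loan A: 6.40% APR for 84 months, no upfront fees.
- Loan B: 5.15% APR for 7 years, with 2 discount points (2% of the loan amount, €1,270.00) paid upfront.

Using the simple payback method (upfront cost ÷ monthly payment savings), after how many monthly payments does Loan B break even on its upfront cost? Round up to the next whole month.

Loan A: at 6.40% the monthly rate is 0.0053333, so the payment is 63,500 × 0.0053333 / (1 − 1.0053333^−84) = €939.87.
Loan B: at 5.15% the monthly rate is 0.0042917, so the payment is 63,500 × 0.0042917 / (1 − 1.0042917^−84) = €901.99.
Monthly savings = €939.87 − €901.99 = €37.88.
Break-even = €1,270.00 / €37.88 = 33.53 → 34 months.

34 months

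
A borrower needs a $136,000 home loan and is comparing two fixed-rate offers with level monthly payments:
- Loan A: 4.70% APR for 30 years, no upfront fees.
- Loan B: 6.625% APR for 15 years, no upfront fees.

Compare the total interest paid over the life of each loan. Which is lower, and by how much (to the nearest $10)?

Loan B by $38,990

Loan A: monthly rate = 4.7%/12 = 0.0039167; payment = 136,000 × 0.0039167 / (1 − (1+0.0039167)^−360) = $705.35.
Total interest on Loan A = 360 × $705.35 − $136,000 = $117,926.00.
Loan B: at 6.625% the monthly rate is 0.0055208, so the payment is 136,000 × 0.0055208 / (1 − 1.0055208^−180) = $1,194.07.
Total interest on Loan B = 180 × $1,194.07 − $136,000 = $78,932.60.
Loan B is lower by $38,993.40.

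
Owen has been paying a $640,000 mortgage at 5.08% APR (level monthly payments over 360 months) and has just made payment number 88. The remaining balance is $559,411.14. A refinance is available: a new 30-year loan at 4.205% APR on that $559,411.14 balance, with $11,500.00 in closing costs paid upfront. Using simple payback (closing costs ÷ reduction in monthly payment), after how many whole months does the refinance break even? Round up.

16 months

Current payment = 640,000 × 5.08%/12 / (1 − (1+0.0042333)^−360) = $3,467.02.
Refinanced payment = 559,411.14 × 0.0035042 / (1 − (1+0.0035042)^−360) = $2,737.25.
Monthly savings = $3,467.02 − $2,737.25 = $729.77.
Break-even = $11,500.00 / $729.77 = 15.76 → 16 months.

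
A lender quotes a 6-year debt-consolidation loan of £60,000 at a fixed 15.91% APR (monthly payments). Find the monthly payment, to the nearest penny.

Monthly rate = 15.91%/12 = 0.0132583; payment = 60,000 × 0.0132583 / (1 − (1+0.0132583)^−72) = £1,298.54.

£1,298.54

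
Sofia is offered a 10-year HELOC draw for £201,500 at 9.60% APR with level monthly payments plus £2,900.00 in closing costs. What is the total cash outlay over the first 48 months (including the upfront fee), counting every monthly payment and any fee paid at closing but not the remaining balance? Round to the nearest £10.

Monthly rate = 9.6%/12 = 0.0080000; payment = 201,500 × 0.0080000 / (1 − (1+0.0080000)^−120) = £2,618.41.
Total outlay = 48 × £2,618.41 + £2,900.00 = £128,583.68.

£128,580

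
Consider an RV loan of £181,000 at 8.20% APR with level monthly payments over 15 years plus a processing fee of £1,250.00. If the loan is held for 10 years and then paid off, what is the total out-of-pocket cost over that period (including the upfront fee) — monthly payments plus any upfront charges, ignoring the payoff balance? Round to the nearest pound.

At 8.20% the monthly rate is 0.0068333, so the payment is 181,000 × 0.0068333 / (1 − 1.0068333^−180) = £1,750.69.
Total outlay = 120 × £1,750.69 + £1,250.00 = £211,332.80.

£211,333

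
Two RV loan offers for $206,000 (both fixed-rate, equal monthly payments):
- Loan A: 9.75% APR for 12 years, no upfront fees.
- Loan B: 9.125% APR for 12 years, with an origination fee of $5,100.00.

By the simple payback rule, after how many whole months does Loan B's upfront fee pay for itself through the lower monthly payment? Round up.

Loan A: at 9.75% the monthly rate is 0.0081250, so the payment is 206,000 × 0.0081250 / (1 − 1.0081250^−144) = $2,432.20.
Loan B: monthly rate = 9.125%/12 = 0.0076042; payment = 206,000 × 0.0076042 / (1 − (1+0.0076042)^−144) = $2,358.87.
Monthly savings = $2,432.20 − $2,358.87 = $73.33.
Break-even = $5,100.00 / $73.33 = 69.55 → 70 months.

70 months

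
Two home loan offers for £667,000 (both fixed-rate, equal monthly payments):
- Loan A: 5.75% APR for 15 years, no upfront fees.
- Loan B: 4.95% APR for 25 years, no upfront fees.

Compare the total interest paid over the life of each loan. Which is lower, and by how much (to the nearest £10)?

Loan A: monthly rate = 5.75%/12 = 0.0047917; payment = 667,000 × 0.0047917 / (1 − (1+0.0047917)^−180) = £5,538.84.
Total interest on Loan A = 180 × £5,538.84 − £667,000 = £329,991.20.
Loan B: monthly rate = 4.95%/12 = 0.0041250; payment = 667,000 × 0.0041250 / (1 − (1+0.0041250)^−300) = £3,879.81.
Total interest on Loan B = 300 × £3,879.81 − £667,000 = £496,943.00.
Loan A is lower by £166,951.80.

Loan A by £166,950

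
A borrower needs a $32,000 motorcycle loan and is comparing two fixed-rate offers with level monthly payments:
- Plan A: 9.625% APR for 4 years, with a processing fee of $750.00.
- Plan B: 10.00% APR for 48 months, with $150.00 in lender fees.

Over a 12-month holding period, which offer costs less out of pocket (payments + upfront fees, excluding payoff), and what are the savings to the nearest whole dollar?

Plan B by $531

Plan A: at 9.625% the monthly rate is 0.0080208, so the payment is 32,000 × 0.0080208 / (1 − 1.0080208^−48) = $805.85.
Plan B: at 10.00% the monthly rate is 0.0083333, so the payment is 32,000 × 0.0083333 / (1 − 1.0083333^−48) = $811.60.
Over 12 months: Plan A costs 12 × $805.85 + $750.00 = $10,420.20; Plan B costs 12 × $811.60 + $150.00 = $9,889.20.
Plan B is cheaper by $10,420.20 − $9,889.20 = $531.00.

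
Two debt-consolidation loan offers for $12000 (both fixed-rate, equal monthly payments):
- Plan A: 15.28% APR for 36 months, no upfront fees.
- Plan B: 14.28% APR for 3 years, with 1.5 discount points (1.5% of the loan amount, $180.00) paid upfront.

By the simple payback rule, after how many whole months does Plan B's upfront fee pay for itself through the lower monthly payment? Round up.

Plan A: monthly rate = 15.28%/12 = 0.0127333; payment = 12,000 × 0.0127333 / (1 − (1+0.0127333)^−36) = $417.63.
Plan B: at 14.28% the monthly rate is 0.0119000, so the payment is 12,000 × 0.0119000 / (1 − 1.0119000^−36) = $411.77.
Monthly savings = $417.63 − $411.77 = $5.86.
Break-even = $180.00 / $5.86 = 30.72 → 31 months.

31 months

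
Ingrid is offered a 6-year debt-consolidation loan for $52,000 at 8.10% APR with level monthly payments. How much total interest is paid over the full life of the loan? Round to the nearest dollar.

At 8.10% the monthly rate is 0.0067500, so the payment is 52,000 × 0.0067500 / (1 − 1.0067500^−72) = $914.27.
Total paid = 72 × $914.27 = $65,827.44; interest = $65,827.44 − $52,000 = $13,827.44.

$13,827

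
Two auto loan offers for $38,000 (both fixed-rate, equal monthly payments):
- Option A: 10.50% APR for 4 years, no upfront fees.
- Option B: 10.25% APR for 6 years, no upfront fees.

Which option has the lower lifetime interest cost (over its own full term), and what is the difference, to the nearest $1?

Option A: monthly rate = 10.5%/12 = 0.0087500; payment = 38,000 × 0.0087500 / (1 − (1+0.0087500)^−48) = $972.93.
Total interest on Option A = 48 × $972.93 − $38,000 = $8,700.64.
Option B: at 10.25% the monthly rate is 0.0085417, so the payment is 38,000 × 0.0085417 / (1 − 1.0085417^−72) = $708.78.
Total interest on Option B = 72 × $708.78 − $38,000 = $13,032.16.
Option A is lower by $4,331.52.

Option A by $4,332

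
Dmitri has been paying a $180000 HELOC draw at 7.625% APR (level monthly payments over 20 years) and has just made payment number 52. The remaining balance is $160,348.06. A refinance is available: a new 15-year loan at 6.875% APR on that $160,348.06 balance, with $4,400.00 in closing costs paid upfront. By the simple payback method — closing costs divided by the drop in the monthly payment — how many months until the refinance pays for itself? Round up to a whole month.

131 months

Current payment = 180,000 × 7.625%/12 / (1 − (1+0.0063542)^−240) = $1,463.86.
Refinanced payment = 160,348.06 × 0.0057292 / (1 − (1+0.0057292)^−180) = $1,430.07.
Monthly savings = $1,463.86 − $1,430.07 = $33.79.
Break-even = $4,400.00 / $33.79 = 130.22 → 131 months.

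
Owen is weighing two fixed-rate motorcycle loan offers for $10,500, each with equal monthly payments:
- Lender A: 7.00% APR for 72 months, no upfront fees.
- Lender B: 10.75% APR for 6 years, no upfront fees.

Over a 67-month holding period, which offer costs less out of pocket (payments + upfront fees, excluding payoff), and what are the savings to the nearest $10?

Lender A by $1,310

Lender A: monthly rate = 7%/12 = 0.0058333; payment = 10,500 × 0.0058333 / (1 − (1+0.0058333)^−72) = $179.01.
Lender B: monthly rate = 10.75%/12 = 0.0089583; payment = 10,500 × 0.0089583 / (1 − (1+0.0089583)^−72) = $198.52.
Over 67 months: Lender A costs 67 × $179.01 = $11,993.67; Lender B costs 67 × $198.52 = $13,300.84.
Lender A is cheaper by $13,300.84 − $11,993.67 = $1,307.17.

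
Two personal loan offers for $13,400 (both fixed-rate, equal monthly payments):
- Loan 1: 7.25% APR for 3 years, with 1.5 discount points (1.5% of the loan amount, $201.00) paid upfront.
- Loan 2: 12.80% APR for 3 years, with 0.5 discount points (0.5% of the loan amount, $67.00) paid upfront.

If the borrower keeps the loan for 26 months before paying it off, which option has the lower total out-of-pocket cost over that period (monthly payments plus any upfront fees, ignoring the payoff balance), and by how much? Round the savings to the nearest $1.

Loan 1 by $774

Loan 1: at 7.25% the monthly rate is 0.0060417, so the payment is 13,400 × 0.0060417 / (1 − 1.0060417^−36) = $415.29.
Loan 2: monthly rate = 12.8%/12 = 0.0106667; payment = 13,400 × 0.0106667 / (1 − (1+0.0106667)^−36) = $450.21.
Over 26 months: Loan 1 costs 26 × $415.29 + $201.00 = $10,998.54; Loan 2 costs 26 × $450.21 + $67.00 = $11,772.46.
Loan 1 is cheaper by $11,772.46 − $10,998.54 = $773.92.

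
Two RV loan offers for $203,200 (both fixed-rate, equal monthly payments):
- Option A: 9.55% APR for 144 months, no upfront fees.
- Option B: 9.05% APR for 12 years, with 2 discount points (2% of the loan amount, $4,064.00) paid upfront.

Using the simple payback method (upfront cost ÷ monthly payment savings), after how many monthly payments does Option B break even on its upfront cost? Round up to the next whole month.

Option A: monthly rate = 9.55%/12 = 0.0079583; payment = 203,200 × 0.0079583 / (1 − (1+0.0079583)^−144) = $2,375.87.
Option B: at 9.05% the monthly rate is 0.0075417, so the payment is 203,200 × 0.0075417 / (1 − 1.0075417^−144) = $2,318.20.
Monthly savings = $2,375.87 − $2,318.20 = $57.67.
Break-even = $4,064.00 / $57.67 = 70.47 → 71 months.

71 months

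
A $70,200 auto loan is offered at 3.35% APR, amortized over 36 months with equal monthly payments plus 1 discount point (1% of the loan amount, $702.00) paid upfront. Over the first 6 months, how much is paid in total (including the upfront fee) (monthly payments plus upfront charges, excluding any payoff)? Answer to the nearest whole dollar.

$13,016

At 3.35% the monthly rate is 0.0027917, so the payment is 70,200 × 0.0027917 / (1 − 1.0027917^−36) = $2,052.35.
Total outlay = 6 × $2,052.35 + $702.00 = $13,016.10.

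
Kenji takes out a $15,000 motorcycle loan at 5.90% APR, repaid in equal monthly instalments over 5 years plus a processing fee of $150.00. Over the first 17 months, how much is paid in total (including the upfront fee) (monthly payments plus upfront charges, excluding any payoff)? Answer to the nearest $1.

At 5.90% the monthly rate is 0.0049167, so the payment is 15,000 × 0.0049167 / (1 − 1.0049167^−60) = $289.30.
Total outlay = 17 × $289.30 + $150.00 = $5,068.10.

$5,068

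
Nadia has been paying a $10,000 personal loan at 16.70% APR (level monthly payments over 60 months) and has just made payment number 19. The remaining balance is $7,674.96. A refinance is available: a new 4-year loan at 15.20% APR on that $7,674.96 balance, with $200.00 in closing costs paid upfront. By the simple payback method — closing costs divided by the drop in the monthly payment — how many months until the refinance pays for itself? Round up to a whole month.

7 months

Current payment = 10,000 × 16.7%/12 / (1 − (1+0.0139167)^−60) = $246.92.
Refinanced payment = 7,674.96 × 0.0126667 / (1 − (1+0.0126667)^−48) = $214.38.
Monthly savings = $246.92 − $214.38 = $32.54.
Break-even = $200.00 / $32.54 = 6.15 → 7 months.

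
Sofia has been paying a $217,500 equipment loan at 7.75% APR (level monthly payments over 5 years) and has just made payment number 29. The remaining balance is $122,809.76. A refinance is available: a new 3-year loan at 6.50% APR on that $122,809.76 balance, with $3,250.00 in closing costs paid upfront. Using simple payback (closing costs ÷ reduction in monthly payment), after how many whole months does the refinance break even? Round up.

Current payment = 217,500 × 7.75%/12 / (1 − (1+0.0064583)^−60) = $4,384.14.
Refinanced payment = 122,809.76 × 0.0054167 / (1 − (1+0.0054167)^−36) = $3,764.00.
Monthly savings = $4,384.14 − $3,764.00 = $620.14.
Break-even = $3,250.00 / $620.14 = 5.24 → 6 months.

6 months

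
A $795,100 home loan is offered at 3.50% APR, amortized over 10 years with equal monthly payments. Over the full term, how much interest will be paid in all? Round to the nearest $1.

$148,390

Monthly rate = 3.5%/12 = 0.0029167; payment = 795,100 × 0.0029167 / (1 − (1+0.0029167)^−120) = $7,862.42.
Total paid = 120 × $7,862.42 = $943,490.40; interest = $943,490.40 − $795,100 = $148,390.40.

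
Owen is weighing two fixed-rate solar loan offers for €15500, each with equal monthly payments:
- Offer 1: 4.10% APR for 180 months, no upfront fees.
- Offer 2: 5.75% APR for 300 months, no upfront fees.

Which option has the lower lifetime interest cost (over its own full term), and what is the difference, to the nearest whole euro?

Offer 1: at 4.10% the monthly rate is 0.0034167, so the payment is 15,500 × 0.0034167 / (1 − 1.0034167^−180) = €115.43.
Total interest on Offer 1 = 180 × €115.43 − €15,500 = €5,277.40.
Offer 2: monthly rate = 5.75%/12 = 0.0047917; payment = 15,500 × 0.0047917 / (1 − (1+0.0047917)^−300) = €97.51.
Total interest on Offer 2 = 300 × €97.51 − €15,500 = €13,753.00.
Offer 1 is lower by €8,475.60.

Offer 1 by €8,476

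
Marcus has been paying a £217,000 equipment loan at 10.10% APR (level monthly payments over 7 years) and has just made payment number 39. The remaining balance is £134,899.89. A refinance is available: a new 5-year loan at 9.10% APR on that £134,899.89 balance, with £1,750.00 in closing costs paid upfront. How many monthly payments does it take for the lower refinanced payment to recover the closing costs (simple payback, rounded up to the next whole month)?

3 months

Current payment = 217,000 × 10.1%/12 / (1 − (1+0.0084167)^−84) = £3,613.68.
Refinanced payment = 134,899.89 × 0.0075833 / (1 − (1+0.0075833)^−60) = £2,806.85.
Monthly savings = £3,613.68 − £2,806.85 = £806.83.
Break-even = £1,750.00 / £806.83 = 2.17 → 3 months.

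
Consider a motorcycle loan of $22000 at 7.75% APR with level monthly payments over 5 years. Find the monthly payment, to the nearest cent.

$443.45

At 7.75% the monthly rate is 0.0064583, so the payment is 22,000 × 0.0064583 / (1 − 1.0064583^−60) = $443.45.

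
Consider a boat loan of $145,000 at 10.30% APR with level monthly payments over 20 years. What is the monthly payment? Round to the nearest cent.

At 10.30% the monthly rate is 0.0085833, so the payment is 145,000 × 0.0085833 / (1 − 1.0085833^−240) = $1,428.22.

$1,428.22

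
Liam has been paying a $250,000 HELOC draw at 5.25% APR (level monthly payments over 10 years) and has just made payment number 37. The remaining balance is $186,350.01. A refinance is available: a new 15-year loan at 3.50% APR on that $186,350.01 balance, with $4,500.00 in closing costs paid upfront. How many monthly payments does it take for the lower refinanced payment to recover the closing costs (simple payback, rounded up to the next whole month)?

Current payment = 250,000 × 5.25%/12 / (1 − (1+0.0043750)^−120) = $2,682.29.
Refinanced payment = 186,350.01 × 0.0029167 / (1 − (1+0.0029167)^−180) = $1,332.18.
Monthly savings = $2,682.29 − $1,332.18 = $1,350.11.
Break-even = $4,500.00 / $1,350.11 = 3.33 → 4 months.

4 months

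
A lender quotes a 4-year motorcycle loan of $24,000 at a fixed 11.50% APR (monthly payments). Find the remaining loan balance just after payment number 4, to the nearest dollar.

With monthly rate i = 11.5%/12 = 0.0095833, the balance after k of n payments is P · [(1+i)^n − (1+i)^k] / [(1+i)^n − 1].
(1+0.0095833)^48 = 1.58060837 and (1+0.0095833)^4 = 1.03888790, so the balance is 24,000 × (1.58060837 − 1.03888790) / (1.58060837 − 1) = $22,392.53.

$22,393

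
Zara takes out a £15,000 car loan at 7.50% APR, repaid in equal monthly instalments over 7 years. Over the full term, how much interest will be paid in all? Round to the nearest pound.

£4,326

Monthly rate = 7.5%/12 = 0.0062500; payment = 15,000 × 0.0062500 / (1 − (1+0.0062500)^−84) = £230.07.
Total paid = 84 × £230.07 = £19,325.88; interest = £19,325.88 − £15,000 = £4,325.88.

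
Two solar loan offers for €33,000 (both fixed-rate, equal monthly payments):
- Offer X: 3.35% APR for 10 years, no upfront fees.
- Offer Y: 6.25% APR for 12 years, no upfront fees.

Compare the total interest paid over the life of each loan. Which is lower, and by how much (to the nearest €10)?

Offer X by €8,110

Offer X: at 3.35% the monthly rate is 0.0027917, so the payment is 33,000 × 0.0027917 / (1 − 1.0027917^−120) = €324.01.
Total interest on Offer X = 120 × €324.01 − €33,000 = €5,881.20.
Offer Y: monthly rate = 6.25%/12 = 0.0052083; payment = 33,000 × 0.0052083 / (1 − (1+0.0052083)^−144) = €326.32.
Total interest on Offer Y = 144 × €326.32 − €33,000 = €13,990.08.
Offer X is lower by €8,108.88.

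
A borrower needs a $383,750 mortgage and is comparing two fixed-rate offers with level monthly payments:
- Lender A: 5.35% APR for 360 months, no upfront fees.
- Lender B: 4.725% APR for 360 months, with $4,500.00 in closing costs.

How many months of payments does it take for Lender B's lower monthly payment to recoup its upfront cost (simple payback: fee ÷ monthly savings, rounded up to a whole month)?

31 months

Lender A: at 5.35% the monthly rate is 0.0044583, so the payment is 383,750 × 0.0044583 / (1 − 1.0044583^−360) = $2,142.91.
Lender B: monthly rate = 4.725%/12 = 0.0039375; payment = 383,750 × 0.0039375 / (1 − (1+0.0039375)^−360) = $1,996.04.
Monthly savings = $2,142.91 − $1,996.04 = $146.87.
Break-even = $4,500.00 / $146.87 = 30.64 → 31 months.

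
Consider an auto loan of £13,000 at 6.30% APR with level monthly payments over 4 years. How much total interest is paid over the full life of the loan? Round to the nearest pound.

£1,741

At 6.30% the monthly rate is 0.0052500, so the payment is 13,000 × 0.0052500 / (1 − 1.0052500^−48) = £307.10.
Total paid = 48 × £307.10 = £14,740.80; interest = £14,740.80 − £13,000 = £1,740.80.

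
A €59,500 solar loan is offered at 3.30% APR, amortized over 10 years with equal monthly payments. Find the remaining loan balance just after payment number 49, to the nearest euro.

With monthly rate i = 3.3%/12 = 0.0027500, the balance after k of n payments is P · [(1+i)^n − (1+i)^k] / [(1+i)^n − 1].
(1+0.0027500)^120 = 1.39033827 and (1+0.0027500)^49 = 1.14403909, so the balance is 59,500 × (1.39033827 − 1.14403909) / (1.39033827 − 1) = €37,543.85.

€37,544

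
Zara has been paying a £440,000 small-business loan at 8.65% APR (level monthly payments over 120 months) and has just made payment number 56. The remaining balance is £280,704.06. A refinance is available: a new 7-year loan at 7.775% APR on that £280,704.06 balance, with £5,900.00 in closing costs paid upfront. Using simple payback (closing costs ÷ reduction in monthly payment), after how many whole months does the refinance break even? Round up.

6 months

Current payment = 440,000 × 8.65%/12 / (1 − (1+0.0072083)^−120) = £5,490.73.
Refinanced payment = 280,704.06 × 0.0064792 / (1 − (1+0.0064792)^−84) = £4,343.71.
Monthly savings = £5,490.73 − £4,343.71 = £1,147.02.
Break-even = £5,900.00 / £1,147.02 = 5.14 → 6 months.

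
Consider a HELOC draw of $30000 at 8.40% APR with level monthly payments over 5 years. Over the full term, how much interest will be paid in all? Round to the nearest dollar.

At 8.40% the monthly rate is 0.0070000, so the payment is 30,000 × 0.0070000 / (1 − 1.0070000^−60) = $614.05.
Total paid = 60 × $614.05 = $36,843.00; interest = $36,843.00 − $30,000 = $6,843.00.

$6,843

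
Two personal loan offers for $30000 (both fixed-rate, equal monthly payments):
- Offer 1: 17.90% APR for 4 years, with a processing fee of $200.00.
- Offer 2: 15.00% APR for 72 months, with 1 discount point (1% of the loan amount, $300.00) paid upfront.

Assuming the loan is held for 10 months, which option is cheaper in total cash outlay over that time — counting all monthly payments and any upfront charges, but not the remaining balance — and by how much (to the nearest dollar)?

Offer 2 by $2,353

Offer 1: at 17.90% the monthly rate is 0.0149167, so the payment is 30,000 × 0.0149167 / (1 − 1.0149167^−48) = $879.68.
Offer 2: monthly rate = 15%/12 = 0.0125000; payment = 30,000 × 0.0125000 / (1 − (1+0.0125000)^−72) = $634.35.
Over 10 months: Offer 1 costs 10 × $879.68 + $200.00 = $8,996.80; Offer 2 costs 10 × $634.35 + $300.00 = $6,643.50.
Offer 2 is cheaper by $8,996.80 − $6,643.50 = $2,353.30.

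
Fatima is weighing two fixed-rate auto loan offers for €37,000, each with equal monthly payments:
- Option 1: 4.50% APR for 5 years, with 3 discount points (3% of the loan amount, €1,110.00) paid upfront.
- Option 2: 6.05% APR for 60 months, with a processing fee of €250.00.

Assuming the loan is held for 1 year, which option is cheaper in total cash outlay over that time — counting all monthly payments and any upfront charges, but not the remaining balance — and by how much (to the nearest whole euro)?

Option 2 by €543

Option 1: at 4.50% the monthly rate is 0.0037500, so the payment is 37,000 × 0.0037500 / (1 − 1.0037500^−60) = €689.79.
Option 2: monthly rate = 6.05%/12 = 0.0050417; payment = 37,000 × 0.0050417 / (1 − (1+0.0050417)^−60) = €716.17.
Over 12 months: Option 1 costs 12 × €689.79 + €1,110.00 = €9,387.48; Option 2 costs 12 × €716.17 + €250.00 = €8,844.04.
Option 2 is cheaper by €9,387.48 − €8,844.04 = €543.44.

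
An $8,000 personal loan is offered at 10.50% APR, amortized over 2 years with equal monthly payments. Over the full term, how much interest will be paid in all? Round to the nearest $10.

$900

At 10.50% the monthly rate is 0.0087500, so the payment is 8,000 × 0.0087500 / (1 − 1.0087500^−24) = $371.01.
Total paid = 24 × $371.01 = $8,904.24; interest = $8,904.24 − $8,000 = $904.24.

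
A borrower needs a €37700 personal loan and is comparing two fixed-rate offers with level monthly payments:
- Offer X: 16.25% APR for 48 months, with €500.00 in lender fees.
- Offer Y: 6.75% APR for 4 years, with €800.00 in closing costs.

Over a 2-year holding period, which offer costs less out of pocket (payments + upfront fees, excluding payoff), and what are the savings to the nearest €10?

Offer X: at 16.25% the monthly rate is 0.0135417, so the payment is 37,700 × 0.0135417 / (1 − 1.0135417^−48) = €1,073.26.
Offer Y: monthly rate = 6.75%/12 = 0.0056250; payment = 37,700 × 0.0056250 / (1 − (1+0.0056250)^−48) = €898.41.
Over 24 months: Offer X costs 24 × €1,073.26 + €500.00 = €26,258.24; Offer Y costs 24 × €898.41 + €800.00 = €22,361.84.
Offer Y is cheaper by €26,258.24 − €22,361.84 = €3,896.40.

Offer Y by €3,900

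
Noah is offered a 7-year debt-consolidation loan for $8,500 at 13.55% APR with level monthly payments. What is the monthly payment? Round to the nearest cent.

Monthly rate = 13.55%/12 = 0.0112917; payment = 8,500 × 0.0112917 / (1 − (1+0.0112917)^−84) = $157.18.

$157.18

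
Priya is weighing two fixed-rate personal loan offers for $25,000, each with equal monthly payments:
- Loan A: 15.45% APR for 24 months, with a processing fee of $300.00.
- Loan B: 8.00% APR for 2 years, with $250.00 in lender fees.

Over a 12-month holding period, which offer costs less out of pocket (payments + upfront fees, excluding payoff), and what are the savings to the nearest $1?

Loan A: at 15.45% the monthly rate is 0.0128750, so the payment is 25,000 × 0.0128750 / (1 − 1.0128750^−24) = $1,217.52.
Loan B: at 8.00% the monthly rate is 0.0066667, so the payment is 25,000 × 0.0066667 / (1 − 1.0066667^−24) = $1,130.68.
Over 12 months: Loan A costs 12 × $1,217.52 + $300.00 = $14,910.24; Loan B costs 12 × $1,130.68 + $250.00 = $13,818.16.
Loan B is cheaper by $14,910.24 − $13,818.16 = $1,092.08.

Loan B by $1,092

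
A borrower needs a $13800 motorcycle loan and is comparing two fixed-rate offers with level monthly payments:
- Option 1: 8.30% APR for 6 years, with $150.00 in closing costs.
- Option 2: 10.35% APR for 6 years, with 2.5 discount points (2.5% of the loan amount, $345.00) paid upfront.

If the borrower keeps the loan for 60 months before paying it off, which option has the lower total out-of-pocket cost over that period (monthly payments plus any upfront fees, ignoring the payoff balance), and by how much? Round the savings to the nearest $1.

Option 1: monthly rate = 8.3%/12 = 0.0069167; payment = 13,800 × 0.0069167 / (1 − (1+0.0069167)^−72) = $243.99.
Option 2: monthly rate = 10.35%/12 = 0.0086250; payment = 13,800 × 0.0086250 / (1 − (1+0.0086250)^−72) = $258.10.
Over 60 months: Option 1 costs 60 × $243.99 + $150.00 = $14,789.40; Option 2 costs 60 × $258.10 + $345.00 = $15,831.00.
Option 1 is cheaper by $15,831.00 − $14,789.40 = $1,041.60.

Option 1 by $1,042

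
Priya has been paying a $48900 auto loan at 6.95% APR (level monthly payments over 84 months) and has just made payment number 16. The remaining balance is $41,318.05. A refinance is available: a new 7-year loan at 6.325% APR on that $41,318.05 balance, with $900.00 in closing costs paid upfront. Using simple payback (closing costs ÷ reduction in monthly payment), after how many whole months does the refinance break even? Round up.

8 months

Current payment = 48,900 × 6.95%/12 / (1 − (1+0.0057917)^−84) = $736.84.
Refinanced payment = 41,318.05 × 0.0052708 / (1 − (1+0.0052708)^−84) = $610.06.
Monthly savings = $736.84 − $610.06 = $126.78.
Break-even = $900.00 / $126.78 = 7.10 → 8 months.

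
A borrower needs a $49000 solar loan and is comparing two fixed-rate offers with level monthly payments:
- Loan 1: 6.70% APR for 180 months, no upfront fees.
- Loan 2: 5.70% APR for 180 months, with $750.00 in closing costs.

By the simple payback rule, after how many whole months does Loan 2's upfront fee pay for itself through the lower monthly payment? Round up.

29 months

Loan 1: monthly rate = 6.7%/12 = 0.0055833; payment = 49,000 × 0.0055833 / (1 − (1+0.0055833)^−180) = $432.25.
Loan 2: monthly rate = 5.7%/12 = 0.0047500; payment = 49,000 × 0.0047500 / (1 − (1+0.0047500)^−180) = $405.59.
Monthly savings = $432.25 − $405.59 = $26.66.
Break-even = $750.00 / $26.66 = 28.13 → 29 months.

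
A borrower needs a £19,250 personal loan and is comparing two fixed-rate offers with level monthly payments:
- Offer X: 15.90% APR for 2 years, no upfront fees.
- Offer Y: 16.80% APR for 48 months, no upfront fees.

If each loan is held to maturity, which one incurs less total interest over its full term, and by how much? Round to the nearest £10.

Offer X by £3,970

Offer X: monthly rate = 15.9%/12 = 0.0132500; payment = 19,250 × 0.0132500 / (1 − (1+0.0132500)^−24) = £941.62.
Total interest on Offer X = 24 × £941.62 − £19,250 = £3,348.88.
Offer Y: monthly rate = 16.8%/12 = 0.0140000; payment = 19,250 × 0.0140000 / (1 − (1+0.0140000)^−48) = £553.47.
Total interest on Offer Y = 48 × £553.47 − £19,250 = £7,316.56.
Offer X is lower by £3,967.68.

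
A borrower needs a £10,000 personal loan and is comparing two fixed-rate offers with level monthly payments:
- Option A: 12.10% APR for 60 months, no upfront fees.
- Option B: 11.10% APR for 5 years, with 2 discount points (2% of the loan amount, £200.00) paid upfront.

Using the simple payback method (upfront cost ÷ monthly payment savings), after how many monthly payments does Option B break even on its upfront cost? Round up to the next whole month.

Option A: at 12.10% the monthly rate is 0.0100833, so the payment is 10,000 × 0.0100833 / (1 − 1.0100833^−60) = £222.95.
Option B: monthly rate = 11.1%/12 = 0.0092500; payment = 10,000 × 0.0092500 / (1 − (1+0.0092500)^−60) = £217.92.
Monthly savings = £222.95 − £217.92 = £5.03.
Break-even = £200.00 / £5.03 = 39.76 → 40 months.

40 months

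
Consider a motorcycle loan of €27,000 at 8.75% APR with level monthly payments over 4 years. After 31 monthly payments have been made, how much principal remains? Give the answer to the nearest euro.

With monthly rate i = 8.75%/12 = 0.0072917, the balance after k of n payments is P · [(1+i)^n − (1+i)^k] / [(1+i)^n − 1].
(1+0.0072917)^48 = 1.41726666 and (1+0.0072917)^31 = 1.25260019, so the balance is 27,000 × (1.41726666 − 1.25260019) / (1.41726666 − 1) = €10,655.04.

€10,655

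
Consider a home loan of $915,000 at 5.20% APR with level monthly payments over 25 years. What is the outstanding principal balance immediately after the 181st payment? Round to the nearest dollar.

With monthly rate i = 5.2%/12 = 0.0043333, the balance after k of n payments is P · [(1+i)^n − (1+i)^k] / [(1+i)^n − 1].
(1+0.0043333)^300 = 3.65900570 and (1+0.0043333)^181 = 2.18723642, so the balance is 915,000 × (3.65900570 − 2.18723642) / (3.65900570 − 1) = $506,455.81.

$506,456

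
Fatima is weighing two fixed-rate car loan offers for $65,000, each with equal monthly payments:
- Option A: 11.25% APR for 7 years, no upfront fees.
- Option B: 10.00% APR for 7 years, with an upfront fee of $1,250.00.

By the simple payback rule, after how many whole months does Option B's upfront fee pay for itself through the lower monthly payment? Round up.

Option A: monthly rate = 11.25%/12 = 0.0093750; payment = 65,000 × 0.0093750 / (1 − (1+0.0093750)^−84) = $1,121.52.
Option B: monthly rate = 10%/12 = 0.0083333; payment = 65,000 × 0.0083333 / (1 − (1+0.0083333)^−84) = $1,079.08.
Monthly savings = $1,121.52 − $1,079.08 = $42.44.
Break-even = $1,250.00 / $42.44 = 29.45 → 30 months.

30 months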